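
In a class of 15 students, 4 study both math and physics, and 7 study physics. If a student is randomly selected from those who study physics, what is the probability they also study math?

P(A ∩ B) = 4/15
P(B) = 7/15
P(A|B) = P(A ∩ B) / P(B) = (4/15) / (7/15) = 4/7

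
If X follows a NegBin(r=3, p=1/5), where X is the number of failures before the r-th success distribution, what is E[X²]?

Using the identity E[X²] = Var(X) + (E[X])²:
E[X] = 12
Var(X) = 60
E[X²] = 60 + (12)²
= 204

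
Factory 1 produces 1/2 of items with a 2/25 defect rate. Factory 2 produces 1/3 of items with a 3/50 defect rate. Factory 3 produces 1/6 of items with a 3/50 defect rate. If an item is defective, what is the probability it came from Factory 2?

Using Bayes' theorem:
P(F1) = 1/2, P(D|F1) = 2/25
P(F2) = 1/3, P(D|F2) = 3/50
P(F3) = 1/6, P(D|F3) = 3/50
P(D) = P(D|F1)P(F1) + P(D|F2)P(F2) + P(D|F3)P(F3)
     = \frac{7}{100}
P(F2|D) = P(D|F2)P(F2) / P(D)
= \frac{2}{7}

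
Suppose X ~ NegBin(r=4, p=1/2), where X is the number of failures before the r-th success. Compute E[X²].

Using the identity E[X²] = Var(X) + (E[X])²:
E[X] = 4
Var(X) = 8
E[X²] = 8 + (4)²
= 24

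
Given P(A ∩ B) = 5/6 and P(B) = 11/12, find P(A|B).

P(A|B) = P(A ∩ B) / P(B)
= (5/6) / (11/12)
= 10/11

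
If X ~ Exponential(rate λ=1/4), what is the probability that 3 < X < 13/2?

P(3 < X < 13/2) = ∫_{3}^{13/2} f(x) dx
where f(x) = \frac{e^{- \frac{x}{4}}}{4}
= - \frac{1}{e^{\frac{13}{8}}} + e^{- \frac{3}{4}}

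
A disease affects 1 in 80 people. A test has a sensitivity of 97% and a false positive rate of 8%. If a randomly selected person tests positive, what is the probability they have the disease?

Let D = the rare event, + = positive/flagged.
P(D) = 1/80
P(+|D) = 97/100
P(+|D') = 8/100 = 2/25
P(+) = P(+|D)P(D) + P(+|D')P(D')
     = \frac{97}{100} × \frac{1}{80} + \frac{2}{25} × \frac{79}{80}
     = \frac{729}{8000}
P(D|+) = P(+|D)P(D)/P(+) = \frac{97}{729}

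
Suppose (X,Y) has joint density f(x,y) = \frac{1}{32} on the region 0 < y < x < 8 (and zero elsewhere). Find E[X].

f_X(x) = ∫_0^x \frac{1}{32} dy = \frac{x}{32}
E[X] = ∫_0^8 x × (\frac{x}{32}) dx = \frac{16}{3}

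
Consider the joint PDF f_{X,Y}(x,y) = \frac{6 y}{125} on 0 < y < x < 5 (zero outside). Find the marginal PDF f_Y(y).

f_Y(y) = ∫_y^5 \frac{6 y}{125} dx = \frac{6 y \left(5 - y\right)}{125}
for 0 < y < 5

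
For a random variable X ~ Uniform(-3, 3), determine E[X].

For X ~ Uniform(-3, 3), the expected value is:
E[X] = 0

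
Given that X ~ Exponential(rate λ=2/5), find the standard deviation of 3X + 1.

For X ~ Exponential(rate λ=2/5):
Var(X) = \frac{25}{4}
SD(X) = √(Var(X)) = √(\frac{25}{4}) = \frac{5}{2}
SD(3X + 1) = |3| × SD(X) = 3 × \frac{5}{2} = \frac{15}{2}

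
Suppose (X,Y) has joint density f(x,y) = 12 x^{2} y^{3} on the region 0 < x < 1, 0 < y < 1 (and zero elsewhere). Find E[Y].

E[Y] = ∫_0^1 ∫_0^1 y × f(x,y) dx dy
= \frac{4}{5}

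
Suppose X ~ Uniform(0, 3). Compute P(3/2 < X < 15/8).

P(3/2 < X < 15/8) = ∫_{3/2}^{15/8} f(x) dx
where f(x) = \frac{1}{3}
= \frac{1}{8}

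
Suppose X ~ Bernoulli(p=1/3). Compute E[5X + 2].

For X ~ Bernoulli(p=1/3):
E[X] = \frac{1}{3}
E[5X + 2] = 5 × E[X] + 2 = \frac{11}{3}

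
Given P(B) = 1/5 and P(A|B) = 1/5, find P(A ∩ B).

By definition, P(A|B) = P(A ∩ B) / P(B)
So P(A ∩ B) = P(A|B) × P(B)
= 1/5 × 1/5
= 1/25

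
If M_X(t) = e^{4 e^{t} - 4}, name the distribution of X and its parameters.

The MGF M(t) = e^{4 e^{t} - 4} is the standard form for the Poisson distribution.
Comparing with the known MGF formula identifies: Poisson(λ=4)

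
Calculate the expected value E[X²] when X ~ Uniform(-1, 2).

Using the identity E[X²] = Var(X) + (E[X])²:
E[X] = \frac{1}{2}
Var(X) = \frac{3}{4}
E[X²] = \frac{3}{4} + (\frac{1}{2})²
= 1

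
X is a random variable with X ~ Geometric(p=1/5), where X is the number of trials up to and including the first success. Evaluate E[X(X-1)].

E[X(X-1)] = E[X² - X] = E[X²] - E[X]
E[X] = 5
E[X²] = Var(X) + (E[X])² = 20 + (5)² = 45
E[X(X-1)] = 45 - 5 = 40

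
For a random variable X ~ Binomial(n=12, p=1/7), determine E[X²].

Using the identity E[X²] = Var(X) + (E[X])²:
E[X] = \frac{12}{7}
Var(X) = \frac{72}{49}
E[X²] = \frac{72}{49} + (\frac{12}{7})²
= \frac{216}{49}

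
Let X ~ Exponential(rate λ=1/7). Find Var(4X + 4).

For X ~ Exponential(rate λ=1/7):
Var(X) = 49
Var(4X + 4) = (4)² × Var(X) = 16 × 49 = 784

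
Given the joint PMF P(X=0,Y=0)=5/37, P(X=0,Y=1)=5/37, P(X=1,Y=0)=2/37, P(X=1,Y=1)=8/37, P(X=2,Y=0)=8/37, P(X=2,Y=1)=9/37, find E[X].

First find marginal of X:
P(X=0) = 10/37
P(X=1) = 10/37
P(X=2) = 17/37
E[X] = 0 × 10/37 + 1 × 10/37 + 2 × 17/37 = 44/37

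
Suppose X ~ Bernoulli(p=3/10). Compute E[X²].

Using the identity E[X²] = Var(X) + (E[X])²:
E[X] = \frac{3}{10}
Var(X) = \frac{21}{100}
E[X²] = \frac{21}{100} + (\frac{3}{10})²
= \frac{3}{10}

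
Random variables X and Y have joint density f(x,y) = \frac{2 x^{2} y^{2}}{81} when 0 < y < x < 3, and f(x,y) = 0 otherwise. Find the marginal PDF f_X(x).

f_X(x) = ∫_0^x \frac{2 x^{2} y^{2}}{81} dy = \frac{2 x^{5}}{243}
for 0 < x < 3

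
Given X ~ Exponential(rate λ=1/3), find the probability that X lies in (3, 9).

P(3 < X < 9) = ∫_{3}^{9} f(x) dx
where f(x) = \frac{e^{- \frac{x}{3}}}{3}
= - \frac{1 - e^{2}}{e^{3}}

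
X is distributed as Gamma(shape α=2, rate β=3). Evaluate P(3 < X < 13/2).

P(3 < X < 13/2) = ∫_{3}^{13/2} f(x) dx
where f(x) = 9 x e^{- 3 x}
= - \frac{41}{2 e^{\frac{39}{2}}} + \frac{10}{e^{9}}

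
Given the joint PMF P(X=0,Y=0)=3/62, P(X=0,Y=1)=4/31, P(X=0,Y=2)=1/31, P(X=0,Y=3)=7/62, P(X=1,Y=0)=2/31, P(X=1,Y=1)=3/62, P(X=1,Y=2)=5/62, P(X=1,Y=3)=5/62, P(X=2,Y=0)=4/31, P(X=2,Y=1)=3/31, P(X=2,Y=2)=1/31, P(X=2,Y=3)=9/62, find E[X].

First find marginal of X:
P(X=0) = 10/31
P(X=1) = 17/62
P(X=2) = 25/62
E[X] = 0 × 10/31 + 1 × 17/62 + 2 × 25/62 = 67/62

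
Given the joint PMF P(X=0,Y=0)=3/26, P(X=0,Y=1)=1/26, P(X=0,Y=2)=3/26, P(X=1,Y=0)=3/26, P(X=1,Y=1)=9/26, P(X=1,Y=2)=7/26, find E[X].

First find marginal of X:
P(X=0) = 7/26
P(X=1) = 19/26
E[X] = 0 × 7/26 + 1 × 19/26 = 19/26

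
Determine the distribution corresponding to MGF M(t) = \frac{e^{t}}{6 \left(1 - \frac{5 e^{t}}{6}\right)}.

The MGF M(t) = \frac{e^{t}}{6 \left(1 - \frac{5 e^{t}}{6}\right)} is the standard form for the Geometric distribution.
Comparing with the known MGF formula identifies: Geometric(p=1/6), X = trial number of first success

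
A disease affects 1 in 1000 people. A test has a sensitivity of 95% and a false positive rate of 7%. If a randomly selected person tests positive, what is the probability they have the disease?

Let D = the rare event, + = positive/flagged.
P(D) = 1/1000
P(+|D) = 95/100 = 19/20
P(+|D') = 7/100
P(+) = P(+|D)P(D) + P(+|D')P(D')
     = \frac{19}{20} × \frac{1}{1000} + \frac{7}{100} × \frac{999}{1000}
     = \frac{443}{6250}
P(D|+) = P(+|D)P(D)/P(+) = \frac{95}{7088}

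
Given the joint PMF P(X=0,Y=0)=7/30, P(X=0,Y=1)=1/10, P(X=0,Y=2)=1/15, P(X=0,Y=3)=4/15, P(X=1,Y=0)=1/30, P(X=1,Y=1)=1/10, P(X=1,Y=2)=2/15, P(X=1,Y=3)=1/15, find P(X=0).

P(X=0) = P(X=0,Y=0) + P(X=0,Y=1) + P(X=0,Y=2) + P(X=0,Y=3)
= 7/30 + 1/10 + 1/15 + 4/15
= 2/3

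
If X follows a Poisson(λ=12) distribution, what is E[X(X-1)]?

E[X(X-1)] = E[X² - X] = E[X²] - E[X]
E[X] = 12
E[X²] = Var(X) + (E[X])² = 12 + (12)² = 156
E[X(X-1)] = 156 - 12 = 144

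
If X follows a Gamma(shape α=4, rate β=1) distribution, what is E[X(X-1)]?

E[X(X-1)] = E[X² - X] = E[X²] - E[X]
E[X] = 4
E[X²] = Var(X) + (E[X])² = 4 + (4)² = 20
E[X(X-1)] = 20 - 4 = 16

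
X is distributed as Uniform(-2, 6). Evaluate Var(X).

For X ~ Uniform(-2, 6):
Var(X) = \frac{16}{3}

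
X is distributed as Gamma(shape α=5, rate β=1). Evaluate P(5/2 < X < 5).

P(5/2 < X < 5) = ∫_{5/2}^{5} f(x) dx
where f(x) = \frac{x^{4} e^{- x}}{24}
= - \frac{523}{8 e^{5}} + \frac{4169}{384 e^{\frac{5}{2}}}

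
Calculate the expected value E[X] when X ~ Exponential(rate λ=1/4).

For X ~ Exponential(rate λ=1/4), the expected value is:
E[X] = 4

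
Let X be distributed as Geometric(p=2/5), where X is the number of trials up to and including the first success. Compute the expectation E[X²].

Using the identity E[X²] = Var(X) + (E[X])²:
E[X] = \frac{5}{2}
Var(X) = \frac{15}{4}
E[X²] = \frac{15}{4} + (\frac{5}{2})²
= 10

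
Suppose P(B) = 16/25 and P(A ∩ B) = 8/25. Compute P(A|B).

P(A|B) = P(A ∩ B) / P(B)
= (8/25) / (16/25)
= 1/2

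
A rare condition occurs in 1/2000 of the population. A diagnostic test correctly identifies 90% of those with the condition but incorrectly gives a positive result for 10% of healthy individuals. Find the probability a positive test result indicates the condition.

Let D = the rare event, + = positive/flagged.
P(D) = 1/2000
P(+|D) = 90/100 = 9/10
P(+|D') = 10/100 = 1/10
P(+) = P(+|D)P(D) + P(+|D')P(D')
     = \frac{9}{10} × \frac{1}{2000} + \frac{1}{10} × \frac{1999}{2000}
     = \frac{251}{2500}
P(D|+) = P(+|D)P(D)/P(+) = \frac{9}{2008}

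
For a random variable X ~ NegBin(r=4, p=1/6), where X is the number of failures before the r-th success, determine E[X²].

Using the identity E[X²] = Var(X) + (E[X])²:
E[X] = 20
Var(X) = 120
E[X²] = 120 + (20)²
= 520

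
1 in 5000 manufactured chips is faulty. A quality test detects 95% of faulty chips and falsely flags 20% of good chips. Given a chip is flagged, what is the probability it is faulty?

Let D = the rare event, + = positive/flagged.
P(D) = 1/5000
P(+|D) = 95/100 = 19/20
P(+|D') = 20/100 = 1/5
P(+) = P(+|D)P(D) + P(+|D')P(D')
     = \frac{19}{20} × \frac{1}{5000} + \frac{1}{5} × \frac{4999}{5000}
     = \frac{4003}{20000}
P(D|+) = P(+|D)P(D)/P(+) = \frac{19}{20015}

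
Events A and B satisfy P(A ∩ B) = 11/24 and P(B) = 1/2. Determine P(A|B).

P(A|B) = P(A ∩ B) / P(B)
= (11/24) / (1/2)
= 11/12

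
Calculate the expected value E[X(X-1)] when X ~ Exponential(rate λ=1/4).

E[X(X-1)] = E[X² - X] = E[X²] - E[X]
E[X] = 4
E[X²] = Var(X) + (E[X])² = 16 + (4)² = 32
E[X(X-1)] = 32 - 4 = 28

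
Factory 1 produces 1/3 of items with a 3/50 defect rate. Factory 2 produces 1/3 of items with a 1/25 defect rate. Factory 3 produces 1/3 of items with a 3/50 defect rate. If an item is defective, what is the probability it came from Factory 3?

Using Bayes' theorem:
P(F1) = 1/3, P(D|F1) = 3/50
P(F2) = 1/3, P(D|F2) = 1/25
P(F3) = 1/3, P(D|F3) = 3/50
P(D) = P(D|F1)P(F1) + P(D|F2)P(F2) + P(D|F3)P(F3)
     = \frac{4}{75}
P(F3|D) = P(D|F3)P(F3) / P(D)
= \frac{3}{8}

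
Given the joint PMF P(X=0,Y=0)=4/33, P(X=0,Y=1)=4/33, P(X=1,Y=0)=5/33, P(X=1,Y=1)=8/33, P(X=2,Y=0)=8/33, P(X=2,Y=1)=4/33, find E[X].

First find marginal of X:
P(X=0) = 8/33
P(X=1) = 13/33
P(X=2) = 4/11
E[X] = 0 × 8/33 + 1 × 13/33 + 2 × 4/11 = 37/33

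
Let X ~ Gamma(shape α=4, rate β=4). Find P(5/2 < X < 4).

P(5/2 < X < 4) = ∫_{5/2}^{4} f(x) dx
where f(x) = \frac{128 x^{3} e^{- 4 x}}{3}
= \frac{-2483 + 683 e^{6}}{3 e^{16}}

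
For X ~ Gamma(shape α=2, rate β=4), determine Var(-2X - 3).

For X ~ Gamma(shape α=2, rate β=4):
Var(X) = \frac{1}{8}
Var(-2X - 3) = (-2)² × Var(X) = 4 × \frac{1}{8} = \frac{1}{2}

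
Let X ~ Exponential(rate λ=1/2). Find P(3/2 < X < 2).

P(3/2 < X < 2) = ∫_{3/2}^{2} f(x) dx
where f(x) = \frac{e^{- \frac{x}{2}}}{2}
= - \frac{1}{e} + e^{- \frac{3}{4}}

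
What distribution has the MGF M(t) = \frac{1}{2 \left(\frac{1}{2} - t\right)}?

The MGF M(t) = \frac{1}{2 \left(\frac{1}{2} - t\right)} is the standard form for the Exponential distribution.
Comparing with the known MGF formula identifies: Exponential(rate λ=1/2)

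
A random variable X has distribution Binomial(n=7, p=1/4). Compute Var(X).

For X ~ Binomial(n=7, p=1/4):
Var(X) = \frac{21}{16}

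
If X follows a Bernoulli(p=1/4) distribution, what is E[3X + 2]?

For X ~ Bernoulli(p=1/4):
E[X] = \frac{1}{4}
E[3X + 2] = 3 × E[X] + 2 = \frac{11}{4}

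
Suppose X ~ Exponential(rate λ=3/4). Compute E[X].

For X ~ Exponential(rate λ=3/4), the expected value is:
E[X] = \frac{4}{3}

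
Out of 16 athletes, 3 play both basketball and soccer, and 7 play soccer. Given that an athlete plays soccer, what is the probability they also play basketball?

P(A ∩ B) = 3/16
P(B) = 7/16
P(A|B) = P(A ∩ B) / P(B) = (3/16) / (7/16) = 3/7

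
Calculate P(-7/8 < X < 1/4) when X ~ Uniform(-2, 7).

P(-7/8 < X < 1/4) = ∫_{-7/8}^{1/4} f(x) dx
where f(x) = \frac{1}{9}
= \frac{1}{8}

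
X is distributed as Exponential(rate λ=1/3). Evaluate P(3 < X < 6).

P(3 < X < 6) = ∫_{3}^{6} f(x) dx
where f(x) = \frac{e^{- \frac{x}{3}}}{3}
= - \frac{1 - e}{e^{2}}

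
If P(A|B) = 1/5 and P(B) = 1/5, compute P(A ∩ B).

By definition, P(A|B) = P(A ∩ B) / P(B)
So P(A ∩ B) = P(A|B) × P(B)
= 1/5 × 1/5
= 1/25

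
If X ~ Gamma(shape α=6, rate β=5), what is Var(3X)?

For X ~ Gamma(shape α=6, rate β=5):
Var(X) = \frac{6}{25}
Var(3X) = (3)² × Var(X) = 9 × \frac{6}{25} = \frac{54}{25}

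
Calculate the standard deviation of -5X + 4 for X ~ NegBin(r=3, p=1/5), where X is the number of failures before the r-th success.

For X ~ NegBin(r=3, p=1/5), where X is the number of failures before the r-th success:
Var(X) = 60
SD(X) = √(Var(X)) = √(60) = 2 \sqrt{15}
SD(-5X + 4) = |-5| × SD(X) = 5 × 2 \sqrt{15} = 10 \sqrt{15}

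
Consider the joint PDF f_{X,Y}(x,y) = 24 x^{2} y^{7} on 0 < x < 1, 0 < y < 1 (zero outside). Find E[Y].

E[Y] = ∫_0^1 ∫_0^1 y × f(x,y) dx dy
= \frac{8}{9}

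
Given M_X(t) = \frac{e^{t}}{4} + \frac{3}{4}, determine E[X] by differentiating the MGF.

To find E[X], compute M^(1)(0):
M^(1)(t) = \frac{e^{t}}{4}
M^(1)(0) = \frac{1}{4}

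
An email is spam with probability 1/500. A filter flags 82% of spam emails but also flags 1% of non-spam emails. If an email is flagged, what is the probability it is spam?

Let D = the rare event, + = positive/flagged.
P(D) = 1/500
P(+|D) = 82/100 = 41/50
P(+|D') = 1/100
P(+) = P(+|D)P(D) + P(+|D')P(D')
     = \frac{41}{50} × \frac{1}{500} + \frac{1}{100} × \frac{499}{500}
     = \frac{581}{50000}
P(D|+) = P(+|D)P(D)/P(+) = \frac{82}{581}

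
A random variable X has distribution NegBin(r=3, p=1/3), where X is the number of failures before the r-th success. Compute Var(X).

For X ~ NegBin(r=3, p=1/3), where X is the number of failures before the r-th success:
Var(X) = 18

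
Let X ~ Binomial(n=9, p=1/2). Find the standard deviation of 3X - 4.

For X ~ Binomial(n=9, p=1/2):
Var(X) = \frac{9}{4}
SD(X) = √(Var(X)) = √(\frac{9}{4}) = \frac{3}{2}
SD(3X - 4) = |3| × SD(X) = 3 × \frac{3}{2} = \frac{9}{2}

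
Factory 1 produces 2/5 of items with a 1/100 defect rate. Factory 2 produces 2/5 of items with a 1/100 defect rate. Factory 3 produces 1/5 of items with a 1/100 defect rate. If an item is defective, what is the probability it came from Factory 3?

Using Bayes' theorem:
P(F1) = 2/5, P(D|F1) = 1/100
P(F2) = 2/5, P(D|F2) = 1/100
P(F3) = 1/5, P(D|F3) = 1/100
P(D) = P(D|F1)P(F1) + P(D|F2)P(F2) + P(D|F3)P(F3)
     = \frac{1}{100}
P(F3|D) = P(D|F3)P(F3) / P(D)
= \frac{1}{5}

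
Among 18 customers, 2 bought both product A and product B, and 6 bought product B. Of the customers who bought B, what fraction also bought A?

P(A ∩ B) = 2/18 = 1/9
P(B) = 6/18 = 1/3
P(A|B) = P(A ∩ B) / P(B) = (1/9) / (1/3) = 1/3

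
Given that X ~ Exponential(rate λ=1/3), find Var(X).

For X ~ Exponential(rate λ=1/3):
Var(X) = 9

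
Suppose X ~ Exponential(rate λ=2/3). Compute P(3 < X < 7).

P(3 < X < 7) = ∫_{3}^{7} f(x) dx
where f(x) = \frac{2 e^{- \frac{2 x}{3}}}{3}
= - \frac{1}{e^{\frac{14}{3}}} + e^{-2}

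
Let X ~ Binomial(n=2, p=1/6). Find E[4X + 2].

For X ~ Binomial(n=2, p=1/6):
E[X] = \frac{1}{3}
E[4X + 2] = 4 × E[X] + 2 = \frac{10}{3}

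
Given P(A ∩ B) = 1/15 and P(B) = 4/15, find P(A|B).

P(A|B) = P(A ∩ B) / P(B)
= (1/15) / (4/15)
= 1/4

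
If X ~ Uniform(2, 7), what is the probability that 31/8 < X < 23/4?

P(31/8 < X < 23/4) = ∫_{31/8}^{23/4} f(x) dx
where f(x) = \frac{1}{5}
= \frac{3}{8}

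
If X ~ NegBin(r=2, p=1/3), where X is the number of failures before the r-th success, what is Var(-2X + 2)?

For X ~ NegBin(r=2, p=1/3), where X is the number of failures before the r-th success:
Var(X) = 12
Var(-2X + 2) = (-2)² × Var(X) = 4 × 12 = 48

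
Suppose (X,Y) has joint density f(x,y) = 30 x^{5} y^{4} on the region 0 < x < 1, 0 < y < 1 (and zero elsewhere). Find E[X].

E[X] = ∫_0^1 ∫_0^1 x × f(x,y) dy dx
= ∫_0^1 ∫_0^1 x × (30 x^{5} y^{4}) dy dx
= \frac{6}{7}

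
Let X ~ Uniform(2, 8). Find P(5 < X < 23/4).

P(5 < X < 23/4) = ∫_{5}^{23/4} f(x) dx
where f(x) = \frac{1}{6}
= \frac{1}{8}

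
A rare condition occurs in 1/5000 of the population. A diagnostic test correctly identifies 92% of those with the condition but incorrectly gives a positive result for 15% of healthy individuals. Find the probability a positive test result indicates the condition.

Let D = the rare event, + = positive/flagged.
P(D) = 1/5000
P(+|D) = 92/100 = 23/25
P(+|D') = 15/100 = 3/20
P(+) = P(+|D)P(D) + P(+|D')P(D')
     = \frac{23}{25} × \frac{1}{5000} + \frac{3}{20} × \frac{4999}{5000}
     = \frac{75077}{500000}
P(D|+) = P(+|D)P(D)/P(+) = \frac{92}{75077}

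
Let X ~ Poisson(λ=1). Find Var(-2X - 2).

For X ~ Poisson(λ=1):
Var(X) = 1
Var(-2X - 2) = (-2)² × Var(X) = 4 × 1 = 4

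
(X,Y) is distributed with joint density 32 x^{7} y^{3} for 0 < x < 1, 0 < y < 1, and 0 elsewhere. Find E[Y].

E[Y] = ∫_0^1 ∫_0^1 y × f(x,y) dx dy
= \frac{4}{5}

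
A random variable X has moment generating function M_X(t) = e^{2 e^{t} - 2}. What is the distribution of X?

The MGF M(t) = e^{2 e^{t} - 2} is the standard form for the Poisson distribution.
Comparing with the known MGF formula identifies: Poisson(λ=2)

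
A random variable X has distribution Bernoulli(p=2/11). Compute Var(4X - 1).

For X ~ Bernoulli(p=2/11):
Var(X) = \frac{18}{121}
Var(4X - 1) = (4)² × Var(X) = 16 × \frac{18}{121} = \frac{288}{121}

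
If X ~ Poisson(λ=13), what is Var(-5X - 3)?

For X ~ Poisson(λ=13):
Var(X) = 13
Var(-5X - 3) = (-5)² × Var(X) = 25 × 13 = 325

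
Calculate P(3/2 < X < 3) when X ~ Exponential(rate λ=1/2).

P(3/2 < X < 3) = ∫_{3/2}^{3} f(x) dx
where f(x) = \frac{e^{- \frac{x}{2}}}{2}
= - \frac{1}{e^{\frac{3}{2}}} + e^{- \frac{3}{4}}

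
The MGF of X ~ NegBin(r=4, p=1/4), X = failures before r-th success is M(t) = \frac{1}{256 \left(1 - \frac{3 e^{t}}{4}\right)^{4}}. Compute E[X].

To find E[X], compute M^(1)(0):
M^(1)(t) = \frac{3 e^{t}}{256 \left(1 - \frac{3 e^{t}}{4}\right)^{5}}
M^(1)(0) = 12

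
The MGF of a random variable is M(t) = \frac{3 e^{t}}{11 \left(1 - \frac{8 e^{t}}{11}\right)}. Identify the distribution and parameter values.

The MGF M(t) = \frac{3 e^{t}}{11 \left(1 - \frac{8 e^{t}}{11}\right)} is the standard form for the Geometric distribution.
Comparing with the known MGF formula identifies: Geometric(p=3/11), X = trial number of first success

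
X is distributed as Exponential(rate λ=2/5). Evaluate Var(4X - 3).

For X ~ Exponential(rate λ=2/5):
Var(X) = \frac{25}{4}
Var(4X - 3) = (4)² × Var(X) = 16 × \frac{25}{4} = 100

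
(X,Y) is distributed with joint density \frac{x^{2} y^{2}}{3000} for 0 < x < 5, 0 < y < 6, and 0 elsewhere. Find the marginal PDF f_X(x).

f_X(x) = ∫_0^6 f(x,y) dy
= ∫_0^6 \frac{x^{2} y^{2}}{3000} dy
= \frac{3 x^{2}}{125} for 0 < x < 5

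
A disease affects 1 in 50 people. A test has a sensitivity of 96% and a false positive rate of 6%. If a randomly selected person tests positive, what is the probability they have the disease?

Let D = the rare event, + = positive/flagged.
P(D) = 1/50
P(+|D) = 96/100 = 24/25
P(+|D') = 6/100 = 3/50
P(+) = P(+|D)P(D) + P(+|D')P(D')
     = \frac{24}{25} × \frac{1}{50} + \frac{3}{50} × \frac{49}{50}
     = \frac{39}{500}
P(D|+) = P(+|D)P(D)/P(+) = \frac{16}{65}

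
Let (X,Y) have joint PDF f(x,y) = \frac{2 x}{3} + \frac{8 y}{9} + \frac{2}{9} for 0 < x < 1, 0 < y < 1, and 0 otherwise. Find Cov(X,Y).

E[XY] = ∫∫ xy × f(x,y) dx dy = \frac{17}{54}
E[X] = \frac{5}{9}
E[Y] = \frac{31}{54}
Cov(X,Y) = E[XY] - E[X]E[Y] = - \frac{1}{243}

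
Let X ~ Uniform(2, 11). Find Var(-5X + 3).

For X ~ Uniform(2, 11):
Var(X) = \frac{27}{4}
Var(-5X + 3) = (-5)² × Var(X) = 25 × \frac{27}{4} = \frac{675}{4}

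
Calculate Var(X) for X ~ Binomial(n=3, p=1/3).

For X ~ Binomial(n=3, p=1/3):
Var(X) = \frac{2}{3}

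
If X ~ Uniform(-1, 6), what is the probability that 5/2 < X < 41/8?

P(5/2 < X < 41/8) = ∫_{5/2}^{41/8} f(x) dx
where f(x) = \frac{1}{7}
= \frac{3}{8}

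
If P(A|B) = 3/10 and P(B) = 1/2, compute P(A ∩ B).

By definition, P(A|B) = P(A ∩ B) / P(B)
So P(A ∩ B) = P(A|B) × P(B)
= 3/10 × 1/2
= 3/20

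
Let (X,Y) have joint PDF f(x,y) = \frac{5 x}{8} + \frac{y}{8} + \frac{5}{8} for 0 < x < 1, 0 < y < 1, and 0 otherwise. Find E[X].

E[X] = ∫_0^1 ∫_0^1 x × f(x,y) dy dx
= ∫_0^1 ∫_0^1 x × (\frac{5 x}{8} + \frac{y}{8} + \frac{5}{8}) dy dx
= \frac{53}{96}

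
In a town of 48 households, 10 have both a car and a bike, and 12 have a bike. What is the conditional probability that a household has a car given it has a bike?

P(A ∩ B) = 10/48 = 5/24
P(B) = 12/48 = 1/4
P(A|B) = P(A ∩ B) / P(B) = (5/24) / (1/4) = 5/6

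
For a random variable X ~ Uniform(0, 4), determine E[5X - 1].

For X ~ Uniform(0, 4):
E[X] = 2
E[5X - 1] = 5 × E[X] - 1 = 9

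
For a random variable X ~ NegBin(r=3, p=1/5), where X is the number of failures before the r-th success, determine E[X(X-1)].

E[X(X-1)] = E[X² - X] = E[X²] - E[X]
E[X] = 12
E[X²] = Var(X) + (E[X])² = 60 + (12)² = 204
E[X(X-1)] = 204 - 12 = 192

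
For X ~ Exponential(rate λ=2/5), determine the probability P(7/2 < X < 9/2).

P(7/2 < X < 9/2) = ∫_{7/2}^{9/2} f(x) dx
where f(x) = \frac{2 e^{- \frac{2 x}{5}}}{5}
= - \frac{1 - e^{\frac{2}{5}}}{e^{\frac{9}{5}}}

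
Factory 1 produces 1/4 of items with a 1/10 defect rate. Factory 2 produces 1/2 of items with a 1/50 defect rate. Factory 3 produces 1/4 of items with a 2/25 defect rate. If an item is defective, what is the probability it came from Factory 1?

Using Bayes' theorem:
P(F1) = 1/4, P(D|F1) = 1/10
P(F2) = 1/2, P(D|F2) = 1/50
P(F3) = 1/4, P(D|F3) = 2/25
P(D) = P(D|F1)P(F1) + P(D|F2)P(F2) + P(D|F3)P(F3)
     = \frac{11}{200}
P(F1|D) = P(D|F1)P(F1) / P(D)
= \frac{5}{11}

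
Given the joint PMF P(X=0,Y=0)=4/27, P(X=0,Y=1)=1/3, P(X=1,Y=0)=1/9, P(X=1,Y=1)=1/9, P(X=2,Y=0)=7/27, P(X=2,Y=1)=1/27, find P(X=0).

P(X=0) = P(X=0,Y=0) + P(X=0,Y=1)
= 4/27 + 1/3
= 13/27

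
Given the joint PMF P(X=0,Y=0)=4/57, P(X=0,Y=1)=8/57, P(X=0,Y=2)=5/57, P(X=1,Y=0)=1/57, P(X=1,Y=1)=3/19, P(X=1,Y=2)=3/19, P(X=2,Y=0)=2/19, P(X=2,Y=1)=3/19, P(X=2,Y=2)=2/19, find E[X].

First find marginal of X:
P(X=0) = 17/57
P(X=1) = 1/3
P(X=2) = 7/19
E[X] = 0 × 17/57 + 1 × 1/3 + 2 × 7/19 = 61/57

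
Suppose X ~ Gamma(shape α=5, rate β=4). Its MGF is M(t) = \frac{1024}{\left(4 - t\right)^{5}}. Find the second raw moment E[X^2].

To find E[X^2], compute M^(2)(0):
M^(1)(t) = \frac{5120}{\left(4 - t\right)^{6}}
M^(2)(t) = \frac{30720}{\left(4 - t\right)^{7}}
M^(2)(0) = \frac{15}{8}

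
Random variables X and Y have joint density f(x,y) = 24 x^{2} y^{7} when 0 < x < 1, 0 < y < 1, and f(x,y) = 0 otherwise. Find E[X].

E[X] = ∫_0^1 ∫_0^1 x × f(x,y) dy dx
= ∫_0^1 ∫_0^1 x × (24 x^{2} y^{7}) dy dx
= \frac{3}{4}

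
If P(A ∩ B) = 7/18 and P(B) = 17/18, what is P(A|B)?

P(A|B) = P(A ∩ B) / P(B)
= (7/18) / (17/18)
= 7/17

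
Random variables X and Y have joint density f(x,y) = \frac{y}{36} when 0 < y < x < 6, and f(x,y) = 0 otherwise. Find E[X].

f_X(x) = ∫_0^x \frac{y}{36} dy = \frac{x^{2}}{72}
E[X] = ∫_0^6 x × (\frac{x^{2}}{72}) dx = \frac{9}{2}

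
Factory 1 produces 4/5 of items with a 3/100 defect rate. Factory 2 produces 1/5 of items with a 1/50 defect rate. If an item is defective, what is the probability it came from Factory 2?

Using Bayes' theorem:
P(F1) = 4/5, P(D|F1) = 3/100
P(F2) = 1/5, P(D|F2) = 1/50
P(D) = P(D|F1)P(F1) + P(D|F2)P(F2)
     = \frac{7}{250}
P(F2|D) = P(D|F2)P(F2) / P(D)
= \frac{1}{7}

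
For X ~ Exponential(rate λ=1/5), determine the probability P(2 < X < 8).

P(2 < X < 8) = ∫_{2}^{8} f(x) dx
where f(x) = \frac{e^{- \frac{x}{5}}}{5}
= - \frac{1 - e^{\frac{6}{5}}}{e^{\frac{8}{5}}}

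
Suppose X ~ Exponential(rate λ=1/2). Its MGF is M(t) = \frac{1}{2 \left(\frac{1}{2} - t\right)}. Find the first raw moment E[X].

To find E[X], compute M^(1)(0):
M^(1)(t) = \frac{1}{2 \left(\frac{1}{2} - t\right)^{2}}
M^(1)(0) = 2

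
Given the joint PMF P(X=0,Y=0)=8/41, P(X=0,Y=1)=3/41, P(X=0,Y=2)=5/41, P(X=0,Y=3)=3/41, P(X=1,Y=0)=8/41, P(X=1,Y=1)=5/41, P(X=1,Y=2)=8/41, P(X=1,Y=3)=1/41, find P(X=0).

P(X=0) = P(X=0,Y=0) + P(X=0,Y=1) + P(X=0,Y=2) + P(X=0,Y=3)
= 8/41 + 3/41 + 5/41 + 3/41
= 19/41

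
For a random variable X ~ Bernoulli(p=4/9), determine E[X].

For X ~ Bernoulli(p=4/9), the expected value is:
E[X] = \frac{4}{9}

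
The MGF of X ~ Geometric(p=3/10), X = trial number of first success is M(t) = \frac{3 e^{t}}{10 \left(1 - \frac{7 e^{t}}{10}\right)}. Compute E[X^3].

To find E[X^3], compute M^(3)(0):
M^(1)(t) = \frac{3 e^{t}}{10 \left(1 - \frac{7 e^{t}}{10}\right)} + \frac{21 e^{2 t}}{100 \left(1 - \frac{7 e^{t}}{10}\right)^{2}}
M^(2)(t) = \frac{3 e^{t}}{10 \left(1 - \frac{7 e^{t}}{10}\right)} + \frac{63 e^{2 t}}{100 \left(1 - \frac{7 e^{t}}{10}\right)^{2}} + \frac{147 e^{3 t}}{500 \left(1 - \frac{7 e^{t}}{10}\right)^{3}}
M^(3)(t) = \frac{3 e^{t}}{10 \left(1 - \frac{7 e^{t}}{10}\right)} + \frac{147 e^{2 t}}{100 \left(1 - \frac{7 e^{t}}{10}\right)^{2}} + \frac{441 e^{3 t}}{250 \left(1 - \frac{7 e^{t}}{10}\right)^{3}} + \frac{3087 e^{4 t}}{5000 \left(1 - \frac{7 e^{t}}{10}\right)^{4}}
M^(3)(0) = \frac{1430}{9}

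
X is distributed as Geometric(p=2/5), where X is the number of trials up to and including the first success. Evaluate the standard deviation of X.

For X ~ Geometric(p=2/5), where X is the number of trials up to and including the first success:
Var(X) = \frac{15}{4}
SD(X) = √(Var(X)) = √(\frac{15}{4}) = \frac{\sqrt{15}}{2}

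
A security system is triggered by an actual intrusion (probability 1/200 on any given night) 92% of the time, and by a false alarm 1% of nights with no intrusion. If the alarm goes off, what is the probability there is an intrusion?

Let D = the rare event, + = positive/flagged.
P(D) = 1/200
P(+|D) = 92/100 = 23/25
P(+|D') = 1/100
P(+) = P(+|D)P(D) + P(+|D')P(D')
     = \frac{23}{25} × \frac{1}{200} + \frac{1}{100} × \frac{199}{200}
     = \frac{291}{20000}
P(D|+) = P(+|D)P(D)/P(+) = \frac{92}{291}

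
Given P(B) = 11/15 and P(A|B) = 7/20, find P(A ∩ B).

By definition, P(A|B) = P(A ∩ B) / P(B)
So P(A ∩ B) = P(A|B) × P(B)
= 7/20 × 11/15
= 77/300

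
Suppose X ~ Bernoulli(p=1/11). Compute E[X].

For X ~ Bernoulli(p=1/11), the expected value is:
E[X] = \frac{1}{11}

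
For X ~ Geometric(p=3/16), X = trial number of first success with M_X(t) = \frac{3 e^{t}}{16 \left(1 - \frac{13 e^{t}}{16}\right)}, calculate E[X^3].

To find E[X^3], compute M^(3)(0):
M^(1)(t) = \frac{3 e^{t}}{16 \left(1 - \frac{13 e^{t}}{16}\right)} + \frac{39 e^{2 t}}{256 \left(1 - \frac{13 e^{t}}{16}\right)^{2}}
M^(2)(t) = \frac{3 e^{t}}{16 \left(1 - \frac{13 e^{t}}{16}\right)} + \frac{117 e^{2 t}}{256 \left(1 - \frac{13 e^{t}}{16}\right)^{2}} + \frac{507 e^{3 t}}{2048 \left(1 - \frac{13 e^{t}}{16}\right)^{3}}
M^(3)(t) = \frac{3 e^{t}}{16 \left(1 - \frac{13 e^{t}}{16}\right)} + \frac{273 e^{2 t}}{256 \left(1 - \frac{13 e^{t}}{16}\right)^{2}} + \frac{1521 e^{3 t}}{1024 \left(1 - \frac{13 e^{t}}{16}\right)^{3}} + \frac{19773 e^{4 t}}{32768 \left(1 - \frac{13 e^{t}}{16}\right)^{4}}
M^(3)(0) = \frac{6704}{9}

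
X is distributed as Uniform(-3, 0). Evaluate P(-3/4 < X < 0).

P(-3/4 < X < 0) = ∫_{-3/4}^{0} f(x) dx
where f(x) = \frac{1}{3}
= \frac{1}{4}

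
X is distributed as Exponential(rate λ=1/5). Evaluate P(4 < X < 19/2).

P(4 < X < 19/2) = ∫_{4}^{19/2} f(x) dx
where f(x) = \frac{e^{- \frac{x}{5}}}{5}
= - \frac{1}{e^{\frac{19}{10}}} + e^{- \frac{4}{5}}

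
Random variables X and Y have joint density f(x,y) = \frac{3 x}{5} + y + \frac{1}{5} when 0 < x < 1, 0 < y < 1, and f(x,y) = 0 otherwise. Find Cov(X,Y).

E[XY] = ∫∫ xy × f(x,y) dx dy = \frac{19}{60}
E[X] = \frac{11}{20}
E[Y] = \frac{7}{12}
Cov(X,Y) = E[XY] - E[X]E[Y] = - \frac{1}{240}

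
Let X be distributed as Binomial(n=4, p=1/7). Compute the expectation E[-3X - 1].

For X ~ Binomial(n=4, p=1/7):
E[X] = \frac{4}{7}
E[-3X - 1] = -3 × E[X] - 1 = - \frac{19}{7}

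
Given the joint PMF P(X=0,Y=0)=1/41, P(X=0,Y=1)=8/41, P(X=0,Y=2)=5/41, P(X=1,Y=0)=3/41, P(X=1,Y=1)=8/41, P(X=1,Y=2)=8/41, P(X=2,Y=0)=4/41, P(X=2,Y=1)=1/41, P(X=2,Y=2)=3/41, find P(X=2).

P(X=2) = P(X=2,Y=0) + P(X=2,Y=1) + P(X=2,Y=2)
= 4/41 + 1/41 + 3/41
= 8/41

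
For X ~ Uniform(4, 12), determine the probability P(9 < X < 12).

P(9 < X < 12) = ∫_{9}^{12} f(x) dx
where f(x) = \frac{1}{8}
= \frac{3}{8}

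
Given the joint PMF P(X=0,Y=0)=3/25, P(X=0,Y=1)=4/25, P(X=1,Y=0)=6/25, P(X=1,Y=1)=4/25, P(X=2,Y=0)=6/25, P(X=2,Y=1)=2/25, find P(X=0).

P(X=0) = P(X=0,Y=0) + P(X=0,Y=1)
= 3/25 + 4/25
= 7/25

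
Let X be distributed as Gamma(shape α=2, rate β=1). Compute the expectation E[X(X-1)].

E[X(X-1)] = E[X² - X] = E[X²] - E[X]
E[X] = 2
E[X²] = Var(X) + (E[X])² = 2 + (2)² = 6
E[X(X-1)] = 6 - 2 = 4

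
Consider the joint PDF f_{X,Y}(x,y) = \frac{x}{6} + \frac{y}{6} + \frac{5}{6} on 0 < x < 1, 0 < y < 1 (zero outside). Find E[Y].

E[Y] = ∫_0^1 ∫_0^1 y × f(x,y) dx dy
= \frac{37}{72}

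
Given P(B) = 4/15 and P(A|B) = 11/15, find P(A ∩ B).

By definition, P(A|B) = P(A ∩ B) / P(B)
So P(A ∩ B) = P(A|B) × P(B)
= 11/15 × 4/15
= 44/225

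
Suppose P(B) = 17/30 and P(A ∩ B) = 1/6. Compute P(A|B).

P(A|B) = P(A ∩ B) / P(B)
= (1/6) / (17/30)
= 5/17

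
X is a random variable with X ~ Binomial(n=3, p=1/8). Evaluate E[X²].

Using the identity E[X²] = Var(X) + (E[X])²:
E[X] = \frac{3}{8}
Var(X) = \frac{21}{64}
E[X²] = \frac{21}{64} + (\frac{3}{8})²
= \frac{15}{32}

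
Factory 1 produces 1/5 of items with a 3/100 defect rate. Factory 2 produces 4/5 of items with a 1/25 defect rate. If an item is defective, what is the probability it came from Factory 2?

Using Bayes' theorem:
P(F1) = 1/5, P(D|F1) = 3/100
P(F2) = 4/5, P(D|F2) = 1/25
P(D) = P(D|F1)P(F1) + P(D|F2)P(F2)
     = \frac{19}{500}
P(F2|D) = P(D|F2)P(F2) / P(D)
= \frac{16}{19}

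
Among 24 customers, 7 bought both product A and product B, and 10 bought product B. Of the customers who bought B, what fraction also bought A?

P(A ∩ B) = 7/24
P(B) = 10/24 = 5/12
P(A|B) = P(A ∩ B) / P(B) = (7/24) / (5/12) = 7/10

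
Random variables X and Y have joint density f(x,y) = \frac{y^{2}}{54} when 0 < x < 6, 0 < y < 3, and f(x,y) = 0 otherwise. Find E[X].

f_X(x) = ∫_0^3 \frac{y^{2}}{54} dy = \frac{1}{6}
E[X] = ∫_0^6 x × (\frac{1}{6}) dx = 3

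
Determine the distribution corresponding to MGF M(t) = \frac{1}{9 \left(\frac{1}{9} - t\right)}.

The MGF M(t) = \frac{1}{9 \left(\frac{1}{9} - t\right)} is the standard form for the Exponential distribution.
Comparing with the known MGF formula identifies: Exponential(rate λ=1/9)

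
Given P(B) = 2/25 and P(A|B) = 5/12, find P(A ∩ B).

By definition, P(A|B) = P(A ∩ B) / P(B)
So P(A ∩ B) = P(A|B) × P(B)
= 5/12 × 2/25
= 1/30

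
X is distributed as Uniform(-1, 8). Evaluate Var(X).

For X ~ Uniform(-1, 8):
Var(X) = \frac{27}{4}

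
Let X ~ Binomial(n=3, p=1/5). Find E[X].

For X ~ Binomial(n=3, p=1/5), the expected value is:
E[X] = \frac{3}{5}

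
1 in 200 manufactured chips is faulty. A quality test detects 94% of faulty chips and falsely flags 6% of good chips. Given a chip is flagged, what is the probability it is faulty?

Let D = the rare event, + = positive/flagged.
P(D) = 1/200
P(+|D) = 94/100 = 47/50
P(+|D') = 6/100 = 3/50
P(+) = P(+|D)P(D) + P(+|D')P(D')
     = \frac{47}{50} × \frac{1}{200} + \frac{3}{50} × \frac{199}{200}
     = \frac{161}{2500}
P(D|+) = P(+|D)P(D)/P(+) = \frac{47}{644}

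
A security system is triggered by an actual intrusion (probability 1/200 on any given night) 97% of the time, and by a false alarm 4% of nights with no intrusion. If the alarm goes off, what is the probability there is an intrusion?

Let D = the rare event, + = positive/flagged.
P(D) = 1/200
P(+|D) = 97/100
P(+|D') = 4/100 = 1/25
P(+) = P(+|D)P(D) + P(+|D')P(D')
     = \frac{97}{100} × \frac{1}{200} + \frac{1}{25} × \frac{199}{200}
     = \frac{893}{20000}
P(D|+) = P(+|D)P(D)/P(+) = \frac{97}{893}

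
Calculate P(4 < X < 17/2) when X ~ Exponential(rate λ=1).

P(4 < X < 17/2) = ∫_{4}^{17/2} f(x) dx
where f(x) = e^{- x}
= - \frac{1}{e^{\frac{17}{2}}} + e^{-4}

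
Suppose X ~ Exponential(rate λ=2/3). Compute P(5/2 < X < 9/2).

P(5/2 < X < 9/2) = ∫_{5/2}^{9/2} f(x) dx
where f(x) = \frac{2 e^{- \frac{2 x}{3}}}{3}
= - \frac{1}{e^{3}} + e^{- \frac{5}{3}}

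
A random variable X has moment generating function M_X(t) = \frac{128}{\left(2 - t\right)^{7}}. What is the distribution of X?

The MGF M(t) = \frac{128}{\left(2 - t\right)^{7}} is the standard form for the Gamma distribution.
Comparing with the known MGF formula identifies: Gamma(shape α=7, rate β=2)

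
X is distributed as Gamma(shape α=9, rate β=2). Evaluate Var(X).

For X ~ Gamma(shape α=9, rate β=2):
Var(X) = \frac{9}{4}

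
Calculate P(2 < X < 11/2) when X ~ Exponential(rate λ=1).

P(2 < X < 11/2) = ∫_{2}^{11/2} f(x) dx
where f(x) = e^{- x}
= - \frac{1}{e^{\frac{11}{2}}} + e^{-2}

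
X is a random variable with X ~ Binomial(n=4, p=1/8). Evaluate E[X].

For X ~ Binomial(n=4, p=1/8), the expected value is:
E[X] = \frac{1}{2}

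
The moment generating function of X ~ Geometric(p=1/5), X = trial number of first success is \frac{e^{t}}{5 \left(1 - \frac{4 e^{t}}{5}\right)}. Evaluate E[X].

To find E[X], compute M^(1)(0):
M^(1)(t) = \frac{e^{t}}{5 \left(1 - \frac{4 e^{t}}{5}\right)} + \frac{4 e^{2 t}}{25 \left(1 - \frac{4 e^{t}}{5}\right)^{2}}
M^(1)(0) = 5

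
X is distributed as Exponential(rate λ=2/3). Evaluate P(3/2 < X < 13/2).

P(3/2 < X < 13/2) = ∫_{3/2}^{13/2} f(x) dx
where f(x) = \frac{2 e^{- \frac{2 x}{3}}}{3}
= - \frac{1}{e^{\frac{13}{3}}} + e^{-1}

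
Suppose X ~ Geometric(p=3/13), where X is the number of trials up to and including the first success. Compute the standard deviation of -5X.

For X ~ Geometric(p=3/13), where X is the number of trials up to and including the first success:
Var(X) = \frac{130}{9}
SD(X) = √(Var(X)) = √(\frac{130}{9}) = \frac{\sqrt{130}}{3}
SD(-5X) = |-5| × SD(X) = 5 × \frac{\sqrt{130}}{3} = \frac{5 \sqrt{130}}{3}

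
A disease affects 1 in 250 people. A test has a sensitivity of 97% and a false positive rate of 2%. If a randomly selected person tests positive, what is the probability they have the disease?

Let D = the rare event, + = positive/flagged.
P(D) = 1/250
P(+|D) = 97/100
P(+|D') = 2/100 = 1/50
P(+) = P(+|D)P(D) + P(+|D')P(D')
     = \frac{97}{100} × \frac{1}{250} + \frac{1}{50} × \frac{249}{250}
     = \frac{119}{5000}
P(D|+) = P(+|D)P(D)/P(+) = \frac{97}{595}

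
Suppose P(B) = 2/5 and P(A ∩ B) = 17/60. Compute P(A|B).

P(A|B) = P(A ∩ B) / P(B)
= (17/60) / (2/5)
= 17/24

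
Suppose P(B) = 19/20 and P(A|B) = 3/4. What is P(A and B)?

By definition, P(A|B) = P(A ∩ B) / P(B)
So P(A ∩ B) = P(A|B) × P(B)
= 3/4 × 19/20
= 57/80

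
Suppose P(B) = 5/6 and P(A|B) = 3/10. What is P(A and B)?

By definition, P(A|B) = P(A ∩ B) / P(B)
So P(A ∩ B) = P(A|B) × P(B)
= 3/10 × 5/6
= 1/4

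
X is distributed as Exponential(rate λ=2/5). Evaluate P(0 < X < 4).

P(0 < X < 4) = ∫_{0}^{4} f(x) dx
where f(x) = \frac{2 e^{- \frac{2 x}{5}}}{5}
= 1 - e^{- \frac{8}{5}}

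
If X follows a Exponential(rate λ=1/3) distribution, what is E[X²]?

Using the identity E[X²] = Var(X) + (E[X])²:
E[X] = 3
Var(X) = 9
E[X²] = 9 + (3)²
= 18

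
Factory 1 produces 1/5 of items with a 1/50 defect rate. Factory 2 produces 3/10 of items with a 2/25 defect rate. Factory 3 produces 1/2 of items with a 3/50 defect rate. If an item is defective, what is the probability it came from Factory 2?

Using Bayes' theorem:
P(F1) = 1/5, P(D|F1) = 1/50
P(F2) = 3/10, P(D|F2) = 2/25
P(F3) = 1/2, P(D|F3) = 3/50
P(D) = P(D|F1)P(F1) + P(D|F2)P(F2) + P(D|F3)P(F3)
     = \frac{29}{500}
P(F2|D) = P(D|F2)P(F2) / P(D)
= \frac{12}{29}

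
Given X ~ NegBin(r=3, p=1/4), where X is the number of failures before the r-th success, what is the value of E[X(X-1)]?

E[X(X-1)] = E[X² - X] = E[X²] - E[X]
E[X] = 9
E[X²] = Var(X) + (E[X])² = 36 + (9)² = 117
E[X(X-1)] = 117 - 9 = 108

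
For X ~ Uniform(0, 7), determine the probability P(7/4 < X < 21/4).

P(7/4 < X < 21/4) = ∫_{7/4}^{21/4} f(x) dx
where f(x) = \frac{1}{7}
= \frac{1}{2}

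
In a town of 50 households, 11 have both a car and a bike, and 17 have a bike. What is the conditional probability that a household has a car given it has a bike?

P(A ∩ B) = 11/50
P(B) = 17/50
P(A|B) = P(A ∩ B) / P(B) = (11/50) / (17/50) = 11/17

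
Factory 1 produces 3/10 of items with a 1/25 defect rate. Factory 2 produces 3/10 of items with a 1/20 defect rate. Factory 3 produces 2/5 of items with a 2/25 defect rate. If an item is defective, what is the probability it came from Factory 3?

Using Bayes' theorem:
P(F1) = 3/10, P(D|F1) = 1/25
P(F2) = 3/10, P(D|F2) = 1/20
P(F3) = 2/5, P(D|F3) = 2/25
P(D) = P(D|F1)P(F1) + P(D|F2)P(F2) + P(D|F3)P(F3)
     = \frac{59}{1000}
P(F3|D) = P(D|F3)P(F3) / P(D)
= \frac{32}{59}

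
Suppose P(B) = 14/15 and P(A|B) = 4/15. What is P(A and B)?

By definition, P(A|B) = P(A ∩ B) / P(B)
So P(A ∩ B) = P(A|B) × P(B)
= 4/15 × 14/15
= 56/225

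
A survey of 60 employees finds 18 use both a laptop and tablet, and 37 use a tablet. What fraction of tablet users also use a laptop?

P(A ∩ B) = 18/60 = 3/10
P(B) = 37/60
P(A|B) = P(A ∩ B) / P(B) = (3/10) / (37/60) = 18/37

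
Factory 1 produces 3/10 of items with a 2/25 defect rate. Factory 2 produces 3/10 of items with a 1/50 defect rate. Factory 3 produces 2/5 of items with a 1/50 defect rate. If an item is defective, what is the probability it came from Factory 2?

Using Bayes' theorem:
P(F1) = 3/10, P(D|F1) = 2/25
P(F2) = 3/10, P(D|F2) = 1/50
P(F3) = 2/5, P(D|F3) = 1/50
P(D) = P(D|F1)P(F1) + P(D|F2)P(F2) + P(D|F3)P(F3)
     = \frac{19}{500}
P(F2|D) = P(D|F2)P(F2) / P(D)
= \frac{3}{19}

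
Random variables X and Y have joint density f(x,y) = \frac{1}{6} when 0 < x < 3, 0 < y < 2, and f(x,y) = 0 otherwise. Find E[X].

f_X(x) = ∫_0^2 \frac{1}{6} dy = \frac{1}{3}
E[X] = ∫_0^3 x × (\frac{1}{3}) dx = \frac{3}{2}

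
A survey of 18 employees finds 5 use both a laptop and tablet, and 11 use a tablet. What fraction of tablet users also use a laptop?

P(A ∩ B) = 5/18
P(B) = 11/18
P(A|B) = P(A ∩ B) / P(B) = (5/18) / (11/18) = 5/11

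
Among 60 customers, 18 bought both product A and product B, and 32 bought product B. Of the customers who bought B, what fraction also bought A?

P(A ∩ B) = 18/60 = 3/10
P(B) = 32/60 = 8/15
P(A|B) = P(A ∩ B) / P(B) = (3/10) / (8/15) = 9/16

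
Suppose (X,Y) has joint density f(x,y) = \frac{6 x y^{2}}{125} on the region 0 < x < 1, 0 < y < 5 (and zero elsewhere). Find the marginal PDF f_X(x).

f_X(x) = ∫_0^5 f(x,y) dy
= ∫_0^5 \frac{6 x y^{2}}{125} dy
= 2 x for 0 < x < 1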